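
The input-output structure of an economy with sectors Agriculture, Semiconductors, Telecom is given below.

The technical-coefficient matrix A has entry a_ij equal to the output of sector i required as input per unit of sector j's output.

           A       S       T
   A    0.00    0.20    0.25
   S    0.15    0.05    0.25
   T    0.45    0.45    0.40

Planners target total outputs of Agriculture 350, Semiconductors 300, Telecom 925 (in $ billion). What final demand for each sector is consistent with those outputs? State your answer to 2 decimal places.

d_A = 58.75, d_S = 1.25, d_T = 262.50

I − A =
  [   1.00    -0.20    -0.25]
  [  -0.15     0.95    -0.25]
  [  -0.45    -0.45     0.60]
d = (I − A) x:
  d_A = (+1.00)·350 + (-0.20)·300 + (-0.25)·925 = 58.75
  d_S = (-0.15)·350 + (+0.95)·300 + (-0.25)·925 = 1.25
  d_T = (-0.45)·350 + (-0.45)·300 + (+0.60)·925 = 262.50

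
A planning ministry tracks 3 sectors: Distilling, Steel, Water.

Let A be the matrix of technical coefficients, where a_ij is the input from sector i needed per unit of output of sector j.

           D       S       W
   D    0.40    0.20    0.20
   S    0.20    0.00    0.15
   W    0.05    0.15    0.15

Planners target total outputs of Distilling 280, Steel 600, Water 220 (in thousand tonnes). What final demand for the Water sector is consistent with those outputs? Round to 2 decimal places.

I − A =
  [   0.60    -0.20    -0.20]
  [  -0.20     1.00    -0.15]
  [  -0.05    -0.15     0.85]
d = (I − A) x:
  d_D = (+0.60)·280 + (-0.20)·600 + (-0.20)·220 = 4.00
  d_S = (-0.20)·280 + (+1.00)·600 + (-0.15)·220 = 511.00
  d_W = (-0.05)·280 + (-0.15)·600 + (+0.85)·220 = 83.00

d_W = 83.00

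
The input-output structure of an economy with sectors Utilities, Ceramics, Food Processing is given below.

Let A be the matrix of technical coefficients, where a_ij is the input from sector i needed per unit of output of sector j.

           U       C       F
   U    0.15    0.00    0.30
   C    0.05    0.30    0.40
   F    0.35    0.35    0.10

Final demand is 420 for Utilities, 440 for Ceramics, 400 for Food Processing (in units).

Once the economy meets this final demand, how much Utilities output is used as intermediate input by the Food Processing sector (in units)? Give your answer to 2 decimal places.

I − A =
  [   0.85     0.00    -0.30]
  [  -0.05     0.70    -0.40]
  [  -0.35    -0.35     0.90]
Cofactors of I−A, C_ij = (−1)^(i+j)·(minor ij) (rows/columns in the sector order above):
  C_11 = (0.70)(0.90) − (-0.40)(-0.35) = 0.4900
  C_12 = −[(-0.05)(0.90) − (-0.40)(-0.35)] = 0.1850
  C_13 = (-0.05)(-0.35) − (0.70)(-0.35) = 0.2625
  C_21 = −[(0.00)(0.90) − (-0.30)(-0.35)] = 0.1050
  C_22 = (0.85)(0.90) − (-0.30)(-0.35) = 0.6600
  C_23 = −[(0.85)(-0.35) − (0.00)(-0.35)] = 0.2975
  C_31 = (0.00)(-0.40) − (-0.30)(0.70) = 0.2100
  C_32 = −[(0.85)(-0.40) − (-0.30)(-0.05)] = 0.3550
  C_33 = (0.85)(0.70) − (0.00)(-0.05) = 0.5950
det(I−A) = Σ_j (I−A)_1j·C_1j = (0.85)(0.4900) + (0.00)(0.1850) + (-0.30)(0.2625) = 0.33775
adj(I−A) = Cᵀ =
  [ 0.4900   0.1050   0.2100]
  [ 0.1850   0.6600   0.3550]
  [ 0.2625   0.2975   0.5950]
(I − A)⁻¹ = adj(I−A) / det(I−A) ≈
  [   1.4508     0.3109     0.6218]
  [   0.5477     1.9541     1.0511]
  [   0.7772     0.8808     1.7617]
First solve x = (I − A)⁻¹ d = adj(I−A)·d / det(I−A); in particular x_F = (0.2625·420 + 0.2975·440 + 0.5950·400) / 0.33775 = 479.15 / 0.33775 ≈ 1418.6528.
Intermediate flow from U to F: z_UF = a_UF · x_F = 0.30 × 479.15 / 0.33775 = 143.745 / 0.33775 ≈ 425.60.

z_UF = 425.60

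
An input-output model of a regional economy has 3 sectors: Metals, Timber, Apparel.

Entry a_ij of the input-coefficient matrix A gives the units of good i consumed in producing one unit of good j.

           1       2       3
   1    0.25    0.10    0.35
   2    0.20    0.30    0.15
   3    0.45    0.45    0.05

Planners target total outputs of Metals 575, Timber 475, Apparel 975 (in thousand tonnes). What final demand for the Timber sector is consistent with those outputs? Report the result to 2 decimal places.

I − A =
  [   0.75    -0.10    -0.35]
  [  -0.20     0.70    -0.15]
  [  -0.45    -0.45     0.95]
d = (I − A) x:
  d_1 = (+0.75)·575 + (-0.10)·475 + (-0.35)·975 = 42.50
  d_2 = (-0.20)·575 + (+0.70)·475 + (-0.15)·975 = 71.25
  d_3 = (-0.45)·575 + (-0.45)·475 + (+0.95)·975 = 453.75

d_2 = 71.25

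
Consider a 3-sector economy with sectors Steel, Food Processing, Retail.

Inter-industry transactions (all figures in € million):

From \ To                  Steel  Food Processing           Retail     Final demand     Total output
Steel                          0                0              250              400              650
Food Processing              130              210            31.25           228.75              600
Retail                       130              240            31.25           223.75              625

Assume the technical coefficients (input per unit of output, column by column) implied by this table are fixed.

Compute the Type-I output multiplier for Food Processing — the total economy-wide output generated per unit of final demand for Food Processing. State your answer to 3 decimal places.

Technical coefficients a_ij = z_ij / X_j:
  a_SS = 0/650 = 0.00, a_FS = 130/650 = 0.20, a_RS = 130/650 = 0.20
  a_SF = 0/600 = 0.00, a_FF = 210/600 = 0.35, a_RF = 240/600 = 0.40
  a_SR = 250/625 = 0.40, a_FR = 31.25/625 = 0.05, a_RR = 31.25/625 = 0.05
I − A =
  [   1.00     0.00    -0.40]
  [  -0.20     0.65    -0.05]
  [  -0.20    -0.40     0.95]
Cofactors of I−A, C_ij = (−1)^(i+j)·(minor ij) (rows/columns in the sector order above):
  C_11 = (0.65)(0.95) − (-0.05)(-0.40) = 0.5975
  C_12 = −[(-0.20)(0.95) − (-0.05)(-0.20)] = 0.2000
  C_13 = (-0.20)(-0.40) − (0.65)(-0.20) = 0.2100
  C_21 = −[(0.00)(0.95) − (-0.40)(-0.40)] = 0.1600
  C_22 = (1.00)(0.95) − (-0.40)(-0.20) = 0.8700
  C_23 = −[(1.00)(-0.40) − (0.00)(-0.20)] = 0.4000
  C_31 = (0.00)(-0.05) − (-0.40)(0.65) = 0.2600
  C_32 = −[(1.00)(-0.05) − (-0.40)(-0.20)] = 0.1300
  C_33 = (1.00)(0.65) − (0.00)(-0.20) = 0.6500
det(I−A) = Σ_j (I−A)_1j·C_1j = (1.00)(0.5975) + (0.00)(0.2000) + (-0.40)(0.2100) = 0.5135
adj(I−A) = Cᵀ =
  [ 0.5975   0.1600   0.2600]
  [ 0.2000   0.8700   0.1300]
  [ 0.2100   0.4000   0.6500]
(I − A)⁻¹ = adj(I−A) / det(I−A) ≈
  [   1.1636     0.3116     0.5063]
  [   0.3895     1.6943     0.2532]
  [   0.4090     0.7790     1.2658]
The output multiplier for sector j is the column-j sum of the Leontief inverse (I − A)⁻¹ = adj(I−A) / det(I−A).
Column F of adj(I−A): (0.1600, 0.8700, 0.4000); det(I−A) = 0.5135.
m_F = (0.1600 + 0.8700 + 0.4000) / 0.5135 = 1.43 / 0.5135 ≈ 2.785.

m_F = 2.785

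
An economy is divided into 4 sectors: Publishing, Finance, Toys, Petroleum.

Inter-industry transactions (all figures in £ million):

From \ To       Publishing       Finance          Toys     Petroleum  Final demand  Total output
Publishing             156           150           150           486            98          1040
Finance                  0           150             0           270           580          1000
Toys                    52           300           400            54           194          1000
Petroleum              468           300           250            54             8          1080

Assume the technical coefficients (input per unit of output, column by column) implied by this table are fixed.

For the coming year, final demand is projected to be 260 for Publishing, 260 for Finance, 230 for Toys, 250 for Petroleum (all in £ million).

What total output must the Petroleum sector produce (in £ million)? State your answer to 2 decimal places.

Technical coefficients a_ij = z_ij / X_j:
  a_11 = 156/1040 = 0.15, a_21 = 0/1040 = 0.00, a_31 = 52/1040 = 0.05, a_41 = 468/1040 = 0.45
  a_12 = 150/1000 = 0.15, a_22 = 150/1000 = 0.15, a_32 = 300/1000 = 0.30, a_42 = 300/1000 = 0.30
  a_13 = 150/1000 = 0.15, a_23 = 0/1000 = 0.00, a_33 = 400/1000 = 0.40, a_43 = 250/1000 = 0.25
  a_14 = 486/1080 = 0.45, a_24 = 270/1080 = 0.25, a_34 = 54/1080 = 0.05, a_44 = 54/1080 = 0.05
I − A =
  [   0.85    -0.15    -0.15    -0.45]
  [   0.00     0.85     0.00    -0.25]
  [  -0.05    -0.30     0.60    -0.05]
  [  -0.45    -0.30    -0.25     0.95]
Compute the cofactors C_ij = (−1)^(i+j)·(3×3 minor ij) of I−A; the adjugate is their transpose:
adj(I−A) = Cᵀ =
  [ 0.410125   0.243375   0.214875   0.269625]
  [ 0.070625   0.336250   0.070000   0.125625]
  [ 0.089500   0.211500   0.433625   0.120875]
  [ 0.240125   0.277125   0.238000   0.427125]
det(I−A) = Σ_j (I−A)_1j·C_1j = (0.85)(0.410125) + (-0.15)(0.070625) + (-0.15)(0.089500) + (-0.45)(0.240125) = 0.21653125
(I − A)⁻¹ = adj(I−A) / det(I−A) ≈
  [   1.8941     1.1240     0.9924     1.2452]
  [   0.3262     1.5529     0.3233     0.5802]
  [   0.4133     0.9768     2.0026     0.5582]
  [   1.1090     1.2798     1.0991     1.9726]
x = (I − A)⁻¹ d = adj(I−A)·d / det(I−A), with det(I−A) = 0.21653125:
  x_1 = (0.410125·260 + 0.243375·260 + 0.214875·230 + 0.269625·250) / 0.21653125 = 286.7375 / 0.21653125 ≈ 1324.23
  x_2 = (0.070625·260 + 0.336250·260 + 0.070000·230 + 0.125625·250) / 0.21653125 = 153.29375 / 0.21653125 ≈ 707.95
  x_3 = (0.089500·260 + 0.211500·260 + 0.433625·230 + 0.120875·250) / 0.21653125 = 208.2125 / 0.21653125 ≈ 961.58
  x_4 = (0.240125·260 + 0.277125·260 + 0.238000·230 + 0.427125·250) / 0.21653125 = 296.00625 / 0.21653125 ≈ 1367.04

x_4 = 1367.04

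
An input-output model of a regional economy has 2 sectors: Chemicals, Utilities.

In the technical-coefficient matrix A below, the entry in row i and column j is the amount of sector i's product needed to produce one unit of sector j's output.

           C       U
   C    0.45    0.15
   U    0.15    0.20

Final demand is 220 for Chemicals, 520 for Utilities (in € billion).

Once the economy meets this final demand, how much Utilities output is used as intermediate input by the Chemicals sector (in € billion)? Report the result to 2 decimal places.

I − A =
  [   0.55    -0.15]
  [  -0.15     0.80]
det(I−A) = (0.55)(0.80) − (-0.15)(-0.15) = 0.4175
adj(I−A) = [[0.80, 0.15], [0.15, 0.55]]
(I − A)⁻¹ = adj(I−A) / det(I−A) ≈
  [   1.9162     0.3593]
  [   0.3593     1.3174]
First solve x = (I − A)⁻¹ d = adj(I−A)·d / det(I−A); in particular x_C = (0.80·220 + 0.15·520) / 0.4175 = 254.00 / 0.4175 ≈ 608.3832.
Intermediate flow from U to C: z_UC = a_UC · x_C = 0.15 × 254.00 / 0.4175 = 38.10 / 0.4175 ≈ 91.26.

z_UC = 91.26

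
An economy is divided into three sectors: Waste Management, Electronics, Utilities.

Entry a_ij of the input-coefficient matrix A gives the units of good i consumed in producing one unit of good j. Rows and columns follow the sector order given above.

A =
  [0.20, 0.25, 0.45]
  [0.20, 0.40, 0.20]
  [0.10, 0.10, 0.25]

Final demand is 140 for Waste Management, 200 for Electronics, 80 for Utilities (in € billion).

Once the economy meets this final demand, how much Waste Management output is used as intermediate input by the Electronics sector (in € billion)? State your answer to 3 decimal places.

I − A =
  [   0.80    -0.25    -0.45]
  [  -0.20     0.60    -0.20]
  [  -0.10    -0.10     0.75]
Cofactors of I−A, C_ij = (−1)^(i+j)·(minor ij) (rows/columns in the sector order above):
  C_11 = (0.60)(0.75) − (-0.20)(-0.10) = 0.4300
  C_12 = −[(-0.20)(0.75) − (-0.20)(-0.10)] = 0.1700
  C_13 = (-0.20)(-0.10) − (0.60)(-0.10) = 0.0800
  C_21 = −[(-0.25)(0.75) − (-0.45)(-0.10)] = 0.2325
  C_22 = (0.80)(0.75) − (-0.45)(-0.10) = 0.5550
  C_23 = −[(0.80)(-0.10) − (-0.25)(-0.10)] = 0.1050
  C_31 = (-0.25)(-0.20) − (-0.45)(0.60) = 0.3200
  C_32 = −[(0.80)(-0.20) − (-0.45)(-0.20)] = 0.2500
  C_33 = (0.80)(0.60) − (-0.25)(-0.20) = 0.4300
det(I−A) = Σ_j (I−A)_1j·C_1j = (0.80)(0.4300) + (-0.25)(0.1700) + (-0.45)(0.0800) = 0.2655
adj(I−A) = Cᵀ =
  [ 0.4300   0.2325   0.3200]
  [ 0.1700   0.5550   0.2500]
  [ 0.0800   0.1050   0.4300]
(I − A)⁻¹ = adj(I−A) / det(I−A) ≈
  [   1.6196     0.8757     1.2053]
  [   0.6403     2.0904     0.9416]
  [   0.3013     0.3955     1.6196]
First solve x = (I − A)⁻¹ d = adj(I−A)·d / det(I−A); in particular x_2 = (0.1700·140 + 0.5550·200 + 0.2500·80) / 0.2655 = 154.80 / 0.2655 ≈ 583.05085.
Intermediate flow from 1 to 2: z_12 = a_12 · x_2 = 0.25 × 154.80 / 0.2655 = 38.70 / 0.2655 ≈ 145.763.

z_12 = 145.763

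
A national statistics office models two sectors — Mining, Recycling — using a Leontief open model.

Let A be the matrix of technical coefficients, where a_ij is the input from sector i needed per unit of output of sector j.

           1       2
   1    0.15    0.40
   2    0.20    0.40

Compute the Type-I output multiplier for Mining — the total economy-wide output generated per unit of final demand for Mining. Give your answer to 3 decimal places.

m_1 = 1.860

I − A =
  [   0.85    -0.40]
  [  -0.20     0.60]
det(I−A) = (0.85)(0.60) − (-0.40)(-0.20) = 0.4300
adj(I−A) = [[0.60, 0.40], [0.20, 0.85]]
(I − A)⁻¹ = adj(I−A) / det(I−A) ≈
  [   1.3953     0.9302]
  [   0.4651     1.9767]
The output multiplier for sector j is the column-j sum of the Leontief inverse (I − A)⁻¹ = adj(I−A) / det(I−A).
Column 1 of adj(I−A): (0.60, 0.20); det(I−A) = 0.4300.
m_1 = (0.60 + 0.20) / 0.4300 = 0.80 / 0.4300 ≈ 1.860.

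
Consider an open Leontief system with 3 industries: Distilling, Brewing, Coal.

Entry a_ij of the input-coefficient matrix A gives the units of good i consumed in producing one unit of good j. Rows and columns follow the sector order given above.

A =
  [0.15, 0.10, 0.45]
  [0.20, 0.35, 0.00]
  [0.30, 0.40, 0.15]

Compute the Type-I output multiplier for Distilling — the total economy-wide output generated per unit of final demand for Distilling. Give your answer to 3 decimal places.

m_D = 3.033

I − A =
  [   0.85    -0.10    -0.45]
  [  -0.20     0.65     0.00]
  [  -0.30    -0.40     0.85]
Cofactors of I−A, C_ij = (−1)^(i+j)·(minor ij) (rows/columns in the sector order above):
  C_11 = (0.65)(0.85) − (0.00)(-0.40) = 0.5525
  C_12 = −[(-0.20)(0.85) − (0.00)(-0.30)] = 0.1700
  C_13 = (-0.20)(-0.40) − (0.65)(-0.30) = 0.2750
  C_21 = −[(-0.10)(0.85) − (-0.45)(-0.40)] = 0.2650
  C_22 = (0.85)(0.85) − (-0.45)(-0.30) = 0.5875
  C_23 = −[(0.85)(-0.40) − (-0.10)(-0.30)] = 0.3700
  C_31 = (-0.10)(0.00) − (-0.45)(0.65) = 0.2925
  C_32 = −[(0.85)(0.00) − (-0.45)(-0.20)] = 0.0900
  C_33 = (0.85)(0.65) − (-0.10)(-0.20) = 0.5325
det(I−A) = Σ_j (I−A)_1j·C_1j = (0.85)(0.5525) + (-0.10)(0.1700) + (-0.45)(0.2750) = 0.328875
adj(I−A) = Cᵀ =
  [ 0.5525   0.2650   0.2925]
  [ 0.1700   0.5875   0.0900]
  [ 0.2750   0.3700   0.5325]
(I − A)⁻¹ = adj(I−A) / det(I−A) ≈
  [   1.6800     0.8058     0.8894]
  [   0.5169     1.7864     0.2737]
  [   0.8362     1.1250     1.6192]
The output multiplier for sector j is the column-j sum of the Leontief inverse (I − A)⁻¹ = adj(I−A) / det(I−A).
Column D of adj(I−A): (0.5525, 0.1700, 0.2750); det(I−A) = 0.328875.
m_D = (0.5525 + 0.1700 + 0.2750) / 0.328875 = 0.9975 / 0.328875 ≈ 3.033.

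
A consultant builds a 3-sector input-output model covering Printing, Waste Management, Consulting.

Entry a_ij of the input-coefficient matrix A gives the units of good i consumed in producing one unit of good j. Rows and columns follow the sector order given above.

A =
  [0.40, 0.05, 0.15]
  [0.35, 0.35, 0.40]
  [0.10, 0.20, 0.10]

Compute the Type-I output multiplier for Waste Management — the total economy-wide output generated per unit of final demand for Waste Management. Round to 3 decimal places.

m_2 = 2.736

I − A =
  [   0.60    -0.05    -0.15]
  [  -0.35     0.65    -0.40]
  [  -0.10    -0.20     0.90]
Cofactors of I−A, C_ij = (−1)^(i+j)·(minor ij) (rows/columns in the sector order above):
  C_11 = (0.65)(0.90) − (-0.40)(-0.20) = 0.5050
  C_12 = −[(-0.35)(0.90) − (-0.40)(-0.10)] = 0.3550
  C_13 = (-0.35)(-0.20) − (0.65)(-0.10) = 0.1350
  C_21 = −[(-0.05)(0.90) − (-0.15)(-0.20)] = 0.0750
  C_22 = (0.60)(0.90) − (-0.15)(-0.10) = 0.5250
  C_23 = −[(0.60)(-0.20) − (-0.05)(-0.10)] = 0.1250
  C_31 = (-0.05)(-0.40) − (-0.15)(0.65) = 0.1175
  C_32 = −[(0.60)(-0.40) − (-0.15)(-0.35)] = 0.2925
  C_33 = (0.60)(0.65) − (-0.05)(-0.35) = 0.3725
det(I−A) = Σ_j (I−A)_1j·C_1j = (0.60)(0.5050) + (-0.05)(0.3550) + (-0.15)(0.1350) = 0.2650
adj(I−A) = Cᵀ =
  [ 0.5050   0.0750   0.1175]
  [ 0.3550   0.5250   0.2925]
  [ 0.1350   0.1250   0.3725]
(I − A)⁻¹ = adj(I−A) / det(I−A) ≈
  [   1.9057     0.2830     0.4434]
  [   1.3396     1.9811     1.1038]
  [   0.5094     0.4717     1.4057]
The output multiplier for sector j is the column-j sum of the Leontief inverse (I − A)⁻¹ = adj(I−A) / det(I−A).
Column 2 of adj(I−A): (0.0750, 0.5250, 0.1250); det(I−A) = 0.2650.
m_2 = (0.0750 + 0.5250 + 0.1250) / 0.2650 = 0.725 / 0.2650 ≈ 2.736.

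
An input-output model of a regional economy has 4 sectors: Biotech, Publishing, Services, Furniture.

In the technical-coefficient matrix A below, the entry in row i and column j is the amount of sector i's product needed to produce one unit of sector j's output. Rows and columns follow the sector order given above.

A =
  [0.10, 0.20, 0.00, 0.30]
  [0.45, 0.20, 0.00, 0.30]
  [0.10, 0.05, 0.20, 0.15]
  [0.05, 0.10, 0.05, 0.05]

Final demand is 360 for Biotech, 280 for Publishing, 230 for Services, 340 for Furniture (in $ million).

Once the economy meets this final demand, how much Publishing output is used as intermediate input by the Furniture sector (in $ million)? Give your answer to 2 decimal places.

z_PF = 160.29

I − A =
  [   0.90    -0.20     0.00    -0.30]
  [  -0.45     0.80     0.00    -0.30]
  [  -0.10    -0.05     0.80    -0.15]
  [  -0.05    -0.10    -0.05     0.95]
Compute the cofactors C_ij = (−1)^(i+j)·(3×3 minor ij) of I−A; the adjugate is their transpose:
adj(I−A) = Cᵀ =
  [ 0.577250   0.175250   0.015000   0.240000]
  [ 0.352125   0.663750   0.020250   0.324000]
  [ 0.107875   0.079000   0.543000   0.144750]
  [ 0.073125   0.083250   0.031500   0.504000]
det(I−A) = Σ_j (I−A)_1j·C_1j = (0.90)(0.577250) + (-0.20)(0.352125) + (0.00)(0.107875) + (-0.30)(0.073125) = 0.4271625
(I − A)⁻¹ = adj(I−A) / det(I−A) ≈
  [   1.3514     0.4103     0.0351     0.5618]
  [   0.8243     1.5539     0.0474     0.7585]
  [   0.2525     0.1849     1.2712     0.3389]
  [   0.1712     0.1949     0.0737     1.1799]
First solve x = (I − A)⁻¹ d = adj(I−A)·d / det(I−A); in particular x_F = (0.073125·360 + 0.083250·280 + 0.031500·230 + 0.504000·340) / 0.4271625 = 228.24 / 0.4271625 ≈ 534.3166.
Intermediate flow from P to F: z_PF = a_PF · x_F = 0.30 × 228.24 / 0.4271625 = 68.472 / 0.4271625 ≈ 160.29.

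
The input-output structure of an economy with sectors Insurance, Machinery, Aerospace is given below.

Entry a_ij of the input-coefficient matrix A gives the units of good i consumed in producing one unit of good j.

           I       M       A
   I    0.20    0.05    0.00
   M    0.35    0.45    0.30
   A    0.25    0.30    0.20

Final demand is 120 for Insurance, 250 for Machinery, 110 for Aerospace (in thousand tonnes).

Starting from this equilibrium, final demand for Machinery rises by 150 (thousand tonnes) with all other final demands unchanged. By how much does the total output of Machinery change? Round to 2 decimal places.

Δx_M = 366.06

I − A =
  [   0.80    -0.05     0.00]
  [  -0.35     0.55    -0.30]
  [  -0.25    -0.30     0.80]
Cofactors of I−A, C_ij = (−1)^(i+j)·(minor ij) (rows/columns in the sector order above):
  C_11 = (0.55)(0.80) − (-0.30)(-0.30) = 0.3500
  C_12 = −[(-0.35)(0.80) − (-0.30)(-0.25)] = 0.3550
  C_13 = (-0.35)(-0.30) − (0.55)(-0.25) = 0.2425
  C_21 = −[(-0.05)(0.80) − (0.00)(-0.30)] = 0.0400
  C_22 = (0.80)(0.80) − (0.00)(-0.25) = 0.6400
  C_23 = −[(0.80)(-0.30) − (-0.05)(-0.25)] = 0.2525
  C_31 = (-0.05)(-0.30) − (0.00)(0.55) = 0.0150
  C_32 = −[(0.80)(-0.30) − (0.00)(-0.35)] = 0.2400
  C_33 = (0.80)(0.55) − (-0.05)(-0.35) = 0.4225
det(I−A) = Σ_j (I−A)_1j·C_1j = (0.80)(0.3500) + (-0.05)(0.3550) + (0.00)(0.2425) = 0.26225
adj(I−A) = Cᵀ =
  [ 0.3500   0.0400   0.0150]
  [ 0.3550   0.6400   0.2400]
  [ 0.2425   0.2525   0.4225]
(I − A)⁻¹ = adj(I−A) / det(I−A) ≈
  [   1.3346     0.1525     0.0572]
  [   1.3537     2.4404     0.9152]
  [   0.9247     0.9628     1.6111]
Δx = (I − A)⁻¹ Δd with Δd having +150 in the Machinery component and 0 elsewhere.
So Δx_M = L_MM · (+150), where L_MM = adj(I−A)_MM / det(I−A) = 0.6400 / 0.26225.
Δx_M = 0.6400 × (+150) / 0.26225 = 96.00 / 0.26225 ≈ 366.06.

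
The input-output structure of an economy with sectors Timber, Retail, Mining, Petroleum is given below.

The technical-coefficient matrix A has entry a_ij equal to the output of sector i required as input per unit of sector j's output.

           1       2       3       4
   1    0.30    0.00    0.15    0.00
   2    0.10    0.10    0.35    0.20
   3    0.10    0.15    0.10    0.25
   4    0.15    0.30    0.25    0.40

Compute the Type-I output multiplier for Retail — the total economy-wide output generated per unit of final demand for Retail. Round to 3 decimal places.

m_2 = 3.338

I − A =
  [   0.70     0.00    -0.15     0.00]
  [  -0.10     0.90    -0.35    -0.20]
  [  -0.10    -0.15     0.90    -0.25]
  [  -0.15    -0.30    -0.25     0.60]
Compute the cofactors C_ij = (−1)^(i+j)·(3×3 minor ij) of I−A; the adjugate is their transpose:
adj(I−A) = Cᵀ =
  [ 0.310500   0.024750   0.072000   0.038250]
  [ 0.113875   0.319625   0.195500   0.188000]
  [ 0.102750   0.115500   0.336000   0.178500]
  [ 0.177375   0.214125   0.255750   0.514500]
det(I−A) = Σ_j (I−A)_1j·C_1j = (0.70)(0.310500) + (0.00)(0.113875) + (-0.15)(0.102750) + (0.00)(0.177375) = 0.2019375
(I − A)⁻¹ = adj(I−A) / det(I−A) ≈
  [   1.5376     0.1226     0.3565     0.1894]
  [   0.5639     1.5828     0.9681     0.9310]
  [   0.5088     0.5720     1.6639     0.8839]
  [   0.8784     1.0604     1.2665     2.5478]
The output multiplier for sector j is the column-j sum of the Leontief inverse (I − A)⁻¹ = adj(I−A) / det(I−A).
Column 2 of adj(I−A): (0.024750, 0.319625, 0.115500, 0.214125); det(I−A) = 0.2019375.
m_2 = (0.024750 + 0.319625 + 0.115500 + 0.214125) / 0.2019375 = 0.674 / 0.2019375 ≈ 3.338.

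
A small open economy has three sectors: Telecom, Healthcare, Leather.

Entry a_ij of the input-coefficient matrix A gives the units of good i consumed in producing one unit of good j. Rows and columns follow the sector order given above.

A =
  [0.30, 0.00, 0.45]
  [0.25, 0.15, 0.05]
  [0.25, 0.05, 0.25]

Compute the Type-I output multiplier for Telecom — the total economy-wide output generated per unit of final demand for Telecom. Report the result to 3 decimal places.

m_1 = 3.088

I − A =
  [   0.70     0.00    -0.45]
  [  -0.25     0.85    -0.05]
  [  -0.25    -0.05     0.75]
Cofactors of I−A, C_ij = (−1)^(i+j)·(minor ij) (rows/columns in the sector order above):
  C_11 = (0.85)(0.75) − (-0.05)(-0.05) = 0.6350
  C_12 = −[(-0.25)(0.75) − (-0.05)(-0.25)] = 0.2000
  C_13 = (-0.25)(-0.05) − (0.85)(-0.25) = 0.2250
  C_21 = −[(0.00)(0.75) − (-0.45)(-0.05)] = 0.0225
  C_22 = (0.70)(0.75) − (-0.45)(-0.25) = 0.4125
  C_23 = −[(0.70)(-0.05) − (0.00)(-0.25)] = 0.0350
  C_31 = (0.00)(-0.05) − (-0.45)(0.85) = 0.3825
  C_32 = −[(0.70)(-0.05) − (-0.45)(-0.25)] = 0.1475
  C_33 = (0.70)(0.85) − (0.00)(-0.25) = 0.5950
det(I−A) = Σ_j (I−A)_1j·C_1j = (0.70)(0.6350) + (0.00)(0.2000) + (-0.45)(0.2250) = 0.34325
adj(I−A) = Cᵀ =
  [ 0.6350   0.0225   0.3825]
  [ 0.2000   0.4125   0.1475]
  [ 0.2250   0.0350   0.5950]
(I − A)⁻¹ = adj(I−A) / det(I−A) ≈
  [   1.8500     0.0655     1.1143]
  [   0.5827     1.2017     0.4297]
  [   0.6555     0.1020     1.7334]
The output multiplier for sector j is the column-j sum of the Leontief inverse (I − A)⁻¹ = adj(I−A) / det(I−A).
Column 1 of adj(I−A): (0.6350, 0.2000, 0.2250); det(I−A) = 0.34325.
m_1 = (0.6350 + 0.2000 + 0.2250) / 0.34325 = 1.06 / 0.34325 ≈ 3.088.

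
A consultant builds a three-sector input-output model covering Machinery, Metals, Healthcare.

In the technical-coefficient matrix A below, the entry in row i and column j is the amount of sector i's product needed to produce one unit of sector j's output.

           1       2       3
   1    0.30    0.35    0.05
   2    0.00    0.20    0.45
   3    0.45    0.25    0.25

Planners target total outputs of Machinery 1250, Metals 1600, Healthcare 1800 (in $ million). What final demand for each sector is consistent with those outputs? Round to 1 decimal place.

I − A =
  [   0.70    -0.35    -0.05]
  [   0.00     0.80    -0.45]
  [  -0.45    -0.25     0.75]
d = (I − A) x:
  d_1 = (+0.70)·1250 + (-0.35)·1600 + (-0.05)·1800 = 225.0
  d_2 = (+0.00)·1250 + (+0.80)·1600 + (-0.45)·1800 = 470.0
  d_3 = (-0.45)·1250 + (-0.25)·1600 + (+0.75)·1800 = 387.5

d_1 = 225.0, d_2 = 470.0, d_3 = 387.5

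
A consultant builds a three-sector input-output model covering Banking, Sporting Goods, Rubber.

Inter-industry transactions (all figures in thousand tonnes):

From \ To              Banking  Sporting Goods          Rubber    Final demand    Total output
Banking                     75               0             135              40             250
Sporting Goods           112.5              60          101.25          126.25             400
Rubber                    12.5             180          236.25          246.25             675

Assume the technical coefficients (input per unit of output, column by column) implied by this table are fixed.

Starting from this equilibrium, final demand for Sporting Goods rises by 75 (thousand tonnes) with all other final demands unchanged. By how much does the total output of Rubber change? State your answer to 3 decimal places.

Technical coefficients a_ij = z_ij / X_j:
  a_11 = 75/250 = 0.30, a_21 = 112.5/250 = 0.45, a_31 = 12.5/250 = 0.05
  a_12 = 0/400 = 0.00, a_22 = 60/400 = 0.15, a_32 = 180/400 = 0.45
  a_13 = 135/675 = 0.20, a_23 = 101.25/675 = 0.15, a_33 = 236.25/675 = 0.35
I − A =
  [   0.70     0.00    -0.20]
  [  -0.45     0.85    -0.15]
  [  -0.05    -0.45     0.65]
Cofactors of I−A, C_ij = (−1)^(i+j)·(minor ij) (rows/columns in the sector order above):
  C_11 = (0.85)(0.65) − (-0.15)(-0.45) = 0.4850
  C_12 = −[(-0.45)(0.65) − (-0.15)(-0.05)] = 0.3000
  C_13 = (-0.45)(-0.45) − (0.85)(-0.05) = 0.2450
  C_21 = −[(0.00)(0.65) − (-0.20)(-0.45)] = 0.0900
  C_22 = (0.70)(0.65) − (-0.20)(-0.05) = 0.4450
  C_23 = −[(0.70)(-0.45) − (0.00)(-0.05)] = 0.3150
  C_31 = (0.00)(-0.15) − (-0.20)(0.85) = 0.1700
  C_32 = −[(0.70)(-0.15) − (-0.20)(-0.45)] = 0.1950
  C_33 = (0.70)(0.85) − (0.00)(-0.45) = 0.5950
det(I−A) = Σ_j (I−A)_1j·C_1j = (0.70)(0.4850) + (0.00)(0.3000) + (-0.20)(0.2450) = 0.2905
adj(I−A) = Cᵀ =
  [ 0.4850   0.0900   0.1700]
  [ 0.3000   0.4450   0.1950]
  [ 0.2450   0.3150   0.5950]
(I − A)⁻¹ = adj(I−A) / det(I−A) ≈
  [   1.6695     0.3098     0.5852]
  [   1.0327     1.5318     0.6713]
  [   0.8434     1.0843     2.0482]
Δx = (I − A)⁻¹ Δd with Δd having +75 in the Sporting Goods component and 0 elsewhere.
So Δx_3 = L_32 · (+75), where L_32 = adj(I−A)_32 / det(I−A) = 0.3150 / 0.2905.
Δx_3 = 0.3150 × (+75) / 0.2905 = 23.625 / 0.2905 ≈ 81.325.

Δx_3 = 81.325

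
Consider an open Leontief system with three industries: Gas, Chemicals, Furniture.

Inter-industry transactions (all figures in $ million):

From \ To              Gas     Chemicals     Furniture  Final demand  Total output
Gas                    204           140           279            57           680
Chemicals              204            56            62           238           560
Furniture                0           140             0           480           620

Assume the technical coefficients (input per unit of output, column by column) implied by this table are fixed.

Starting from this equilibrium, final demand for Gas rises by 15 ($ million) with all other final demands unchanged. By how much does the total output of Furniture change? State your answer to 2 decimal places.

Δx_3 = 2.23

Technical coefficients a_ij = z_ij / X_j:
  a_11 = 204/680 = 0.30, a_21 = 204/680 = 0.30, a_31 = 0/680 = 0.00
  a_12 = 140/560 = 0.25, a_22 = 56/560 = 0.10, a_32 = 140/560 = 0.25
  a_13 = 279/620 = 0.45, a_23 = 62/620 = 0.10, a_33 = 0/620 = 0.00
I − A =
  [   0.70    -0.25    -0.45]
  [  -0.30     0.90    -0.10]
  [   0.00    -0.25     1.00]
Cofactors of I−A, C_ij = (−1)^(i+j)·(minor ij) (rows/columns in the sector order above):
  C_11 = (0.90)(1.00) − (-0.10)(-0.25) = 0.8750
  C_12 = −[(-0.30)(1.00) − (-0.10)(0.00)] = 0.3000
  C_13 = (-0.30)(-0.25) − (0.90)(0.00) = 0.0750
  C_21 = −[(-0.25)(1.00) − (-0.45)(-0.25)] = 0.3625
  C_22 = (0.70)(1.00) − (-0.45)(0.00) = 0.7000
  C_23 = −[(0.70)(-0.25) − (-0.25)(0.00)] = 0.1750
  C_31 = (-0.25)(-0.10) − (-0.45)(0.90) = 0.4300
  C_32 = −[(0.70)(-0.10) − (-0.45)(-0.30)] = 0.2050
  C_33 = (0.70)(0.90) − (-0.25)(-0.30) = 0.5550
det(I−A) = Σ_j (I−A)_1j·C_1j = (0.70)(0.8750) + (-0.25)(0.3000) + (-0.45)(0.0750) = 0.50375
adj(I−A) = Cᵀ =
  [ 0.8750   0.3625   0.4300]
  [ 0.3000   0.7000   0.2050]
  [ 0.0750   0.1750   0.5550]
(I − A)⁻¹ = adj(I−A) / det(I−A) ≈
  [   1.7370     0.7196     0.8536]
  [   0.5955     1.3896     0.4069]
  [   0.1489     0.3474     1.1017]
Δx = (I − A)⁻¹ Δd with Δd having +15 in the Gas component and 0 elsewhere.
So Δx_3 = L_31 · (+15), where L_31 = adj(I−A)_31 / det(I−A) = 0.0750 / 0.50375.
Δx_3 = 0.0750 × (+15) / 0.50375 = 1.125 / 0.50375 ≈ 2.23.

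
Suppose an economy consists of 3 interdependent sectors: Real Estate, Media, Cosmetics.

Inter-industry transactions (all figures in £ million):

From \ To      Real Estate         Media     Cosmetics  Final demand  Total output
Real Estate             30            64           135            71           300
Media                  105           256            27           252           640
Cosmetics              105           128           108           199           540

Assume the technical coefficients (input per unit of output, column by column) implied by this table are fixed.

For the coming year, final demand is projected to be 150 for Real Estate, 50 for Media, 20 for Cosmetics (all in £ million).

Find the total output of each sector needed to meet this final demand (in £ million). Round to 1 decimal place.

x_R = 247.8, x_M = 244.1, x_C = 194.4

Technical coefficients a_ij = z_ij / X_j:
  a_RR = 30/300 = 0.10, a_MR = 105/300 = 0.35, a_CR = 105/300 = 0.35
  a_RM = 64/640 = 0.10, a_MM = 256/640 = 0.40, a_CM = 128/640 = 0.20
  a_RC = 135/540 = 0.25, a_MC = 27/540 = 0.05, a_CC = 108/540 = 0.20
I − A =
  [   0.90    -0.10    -0.25]
  [  -0.35     0.60    -0.05]
  [  -0.35    -0.20     0.80]
Cofactors of I−A, C_ij = (−1)^(i+j)·(minor ij) (rows/columns in the sector order above):
  C_11 = (0.60)(0.80) − (-0.05)(-0.20) = 0.4700
  C_12 = −[(-0.35)(0.80) − (-0.05)(-0.35)] = 0.2975
  C_13 = (-0.35)(-0.20) − (0.60)(-0.35) = 0.2800
  C_21 = −[(-0.10)(0.80) − (-0.25)(-0.20)] = 0.1300
  C_22 = (0.90)(0.80) − (-0.25)(-0.35) = 0.6325
  C_23 = −[(0.90)(-0.20) − (-0.10)(-0.35)] = 0.2150
  C_31 = (-0.10)(-0.05) − (-0.25)(0.60) = 0.1550
  C_32 = −[(0.90)(-0.05) − (-0.25)(-0.35)] = 0.1325
  C_33 = (0.90)(0.60) − (-0.10)(-0.35) = 0.5050
det(I−A) = Σ_j (I−A)_1j·C_1j = (0.90)(0.4700) + (-0.10)(0.2975) + (-0.25)(0.2800) = 0.32325
adj(I−A) = Cᵀ =
  [ 0.4700   0.1300   0.1550]
  [ 0.2975   0.6325   0.1325]
  [ 0.2800   0.2150   0.5050]
(I − A)⁻¹ = adj(I−A) / det(I−A) ≈
  [   1.4540     0.4022     0.4795]
  [   0.9203     1.9567     0.4099]
  [   0.8662     0.6651     1.5623]
x = (I − A)⁻¹ d = adj(I−A)·d / det(I−A), with det(I−A) = 0.32325:
  x_R = (0.4700·150 + 0.1300·50 + 0.1550·20) / 0.32325 = 80.10 / 0.32325 ≈ 247.8
  x_M = (0.2975·150 + 0.6325·50 + 0.1325·20) / 0.32325 = 78.90 / 0.32325 ≈ 244.1
  x_C = (0.2800·150 + 0.2150·50 + 0.5050·20) / 0.32325 = 62.85 / 0.32325 ≈ 194.4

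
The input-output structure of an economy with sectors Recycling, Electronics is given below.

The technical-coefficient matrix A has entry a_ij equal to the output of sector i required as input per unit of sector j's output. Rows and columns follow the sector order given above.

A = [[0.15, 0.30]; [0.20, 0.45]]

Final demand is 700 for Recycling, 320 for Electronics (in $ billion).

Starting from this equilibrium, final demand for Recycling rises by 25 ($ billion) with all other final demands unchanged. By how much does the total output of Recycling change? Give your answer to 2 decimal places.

I − A =
  [   0.85    -0.30]
  [  -0.20     0.55]
det(I−A) = (0.85)(0.55) − (-0.30)(-0.20) = 0.4075
adj(I−A) = [[0.55, 0.30], [0.20, 0.85]]
(I − A)⁻¹ = adj(I−A) / det(I−A) ≈
  [   1.3497     0.7362]
  [   0.4908     2.0859]
Δx = (I − A)⁻¹ Δd with Δd having +25 in the Recycling component and 0 elsewhere.
So Δx_1 = L_11 · (+25), where L_11 = adj(I−A)_11 / det(I−A) = 0.55 / 0.4075.
Δx_1 = 0.55 × (+25) / 0.4075 = 13.75 / 0.4075 ≈ 33.74.

Δx_1 = 33.74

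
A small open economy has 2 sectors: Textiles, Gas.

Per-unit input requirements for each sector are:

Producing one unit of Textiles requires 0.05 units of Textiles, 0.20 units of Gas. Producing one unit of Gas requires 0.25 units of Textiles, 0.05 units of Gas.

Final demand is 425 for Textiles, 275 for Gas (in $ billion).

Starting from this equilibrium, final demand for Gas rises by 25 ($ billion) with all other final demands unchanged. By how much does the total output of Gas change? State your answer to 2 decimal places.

I − A =
  [   0.95    -0.25]
  [  -0.20     0.95]
det(I−A) = (0.95)(0.95) − (-0.25)(-0.20) = 0.8525
adj(I−A) = [[0.95, 0.25], [0.20, 0.95]]
(I − A)⁻¹ = adj(I−A) / det(I−A) ≈
  [   1.1144     0.2933]
  [   0.2346     1.1144]
Δx = (I − A)⁻¹ Δd with Δd having +25 in the Gas component and 0 elsewhere.
So Δx_2 = L_22 · (+25), where L_22 = adj(I−A)_22 / det(I−A) = 0.95 / 0.8525.
Δx_2 = 0.95 × (+25) / 0.8525 = 23.75 / 0.8525 ≈ 27.86.

Δx_2 = 27.86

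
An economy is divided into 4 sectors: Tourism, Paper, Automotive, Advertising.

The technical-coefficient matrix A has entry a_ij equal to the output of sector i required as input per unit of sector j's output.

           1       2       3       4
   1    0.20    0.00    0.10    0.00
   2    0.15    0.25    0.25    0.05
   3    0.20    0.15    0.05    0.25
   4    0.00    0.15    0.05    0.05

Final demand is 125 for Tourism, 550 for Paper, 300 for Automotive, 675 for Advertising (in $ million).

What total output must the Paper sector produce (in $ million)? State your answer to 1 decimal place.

I − A =
  [   0.80     0.00    -0.10     0.00]
  [  -0.15     0.75    -0.25    -0.05]
  [  -0.20    -0.15     0.95    -0.25]
  [   0.00    -0.15    -0.05     0.95]
Compute the cofactors C_ij = (−1)^(i+j)·(3×3 minor ij) of I−A; the adjugate is their transpose:
adj(I−A) = Cᵀ =
  [ 0.61500   0.01800   0.07050   0.01950]
  [ 0.18150   0.69300   0.20625   0.09075]
  [ 0.16800   0.14400   0.56400   0.15600]
  [ 0.03750   0.11700   0.06225   0.52275]
det(I−A) = Σ_j (I−A)_1j·C_1j = (0.80)(0.61500) + (0.00)(0.18150) + (-0.10)(0.16800) + (0.00)(0.03750) = 0.4752
(I − A)⁻¹ = adj(I−A) / det(I−A) ≈
  [   1.2942     0.0379     0.1484     0.0410]
  [   0.3819     1.4583     0.4340     0.1910]
  [   0.3535     0.3030     1.1869     0.3283]
  [   0.0789     0.2462     0.1310     1.1001]
x = (I − A)⁻¹ d = adj(I−A)·d / det(I−A), with det(I−A) = 0.4752:
  x_1 = (0.61500·125 + 0.01800·550 + 0.07050·300 + 0.01950·675) / 0.4752 = 121.0875 / 0.4752 ≈ 254.8
  x_2 = (0.18150·125 + 0.69300·550 + 0.20625·300 + 0.09075·675) / 0.4752 = 526.96875 / 0.4752 ≈ 1108.9
  x_3 = (0.16800·125 + 0.14400·550 + 0.56400·300 + 0.15600·675) / 0.4752 = 374.70 / 0.4752 ≈ 788.5
  x_4 = (0.03750·125 + 0.11700·550 + 0.06225·300 + 0.52275·675) / 0.4752 = 440.56875 / 0.4752 ≈ 927.1

x_2 = 1108.9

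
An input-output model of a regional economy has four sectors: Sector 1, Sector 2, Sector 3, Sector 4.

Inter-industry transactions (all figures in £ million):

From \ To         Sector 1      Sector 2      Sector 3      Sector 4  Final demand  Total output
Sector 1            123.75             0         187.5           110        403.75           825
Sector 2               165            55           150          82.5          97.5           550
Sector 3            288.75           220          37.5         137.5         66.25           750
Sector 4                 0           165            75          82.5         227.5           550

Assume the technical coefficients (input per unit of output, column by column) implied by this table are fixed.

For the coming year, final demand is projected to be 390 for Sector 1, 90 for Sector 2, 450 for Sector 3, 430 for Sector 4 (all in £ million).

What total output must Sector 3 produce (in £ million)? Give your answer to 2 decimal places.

x_3 = 1508.86

Technical coefficients a_ij = z_ij / X_j:
  a_11 = 123.75/825 = 0.15, a_21 = 165/825 = 0.20, a_31 = 288.75/825 = 0.35, a_41 = 0/825 = 0.00
  a_12 = 0/550 = 0.00, a_22 = 55/550 = 0.10, a_32 = 220/550 = 0.40, a_42 = 165/550 = 0.30
  a_13 = 187.5/750 = 0.25, a_23 = 150/750 = 0.20, a_33 = 37.5/750 = 0.05, a_43 = 75/750 = 0.10
  a_14 = 110/550 = 0.20, a_24 = 82.5/550 = 0.15, a_34 = 137.5/550 = 0.25, a_44 = 82.5/550 = 0.15
I − A =
  [   0.85     0.00    -0.25    -0.20]
  [  -0.20     0.90    -0.20    -0.15]
  [  -0.35    -0.40     0.95    -0.25]
  [   0.00    -0.30    -0.10     0.85]
Compute the cofactors C_ij = (−1)^(i+j)·(3×3 minor ij) of I−A; the adjugate is their transpose:
adj(I−A) = Cᵀ =
  [ 0.57250   0.16875   0.21000   0.22625]
  [ 0.22125   0.58375   0.20375   0.21500]
  [ 0.33500   0.37375   0.60000   0.32125]
  [ 0.11750   0.25000   0.14250   0.56000]
det(I−A) = Σ_j (I−A)_1j·C_1j = (0.85)(0.57250) + (0.00)(0.22125) + (-0.25)(0.33500) + (-0.20)(0.11750) = 0.379375
(I − A)⁻¹ = adj(I−A) / det(I−A) ≈
  [   1.5091     0.4448     0.5535     0.5964]
  [   0.5832     1.5387     0.5371     0.5667]
  [   0.8830     0.9852     1.5815     0.8468]
  [   0.3097     0.6590     0.3756     1.4761]
x = (I − A)⁻¹ d = adj(I−A)·d / det(I−A), with det(I−A) = 0.379375:
  x_1 = (0.57250·390 + 0.16875·90 + 0.21000·450 + 0.22625·430) / 0.379375 = 430.25 / 0.379375 ≈ 1134.10
  x_2 = (0.22125·390 + 0.58375·90 + 0.20375·450 + 0.21500·430) / 0.379375 = 322.9625 / 0.379375 ≈ 851.30
  x_3 = (0.33500·390 + 0.37375·90 + 0.60000·450 + 0.32125·430) / 0.379375 = 572.425 / 0.379375 ≈ 1508.86
  x_4 = (0.11750·390 + 0.25000·90 + 0.14250·450 + 0.56000·430) / 0.379375 = 373.25 / 0.379375 ≈ 983.86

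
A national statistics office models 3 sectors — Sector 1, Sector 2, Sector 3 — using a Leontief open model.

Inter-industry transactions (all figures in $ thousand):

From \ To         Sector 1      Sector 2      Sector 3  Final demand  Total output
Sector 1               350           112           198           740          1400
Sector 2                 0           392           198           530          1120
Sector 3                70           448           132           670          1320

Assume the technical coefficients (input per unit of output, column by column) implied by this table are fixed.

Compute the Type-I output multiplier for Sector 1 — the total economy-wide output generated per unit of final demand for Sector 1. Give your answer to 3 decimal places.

m_1 = 1.456

Technical coefficients a_ij = z_ij / X_j:
  a_11 = 350/1400 = 0.25, a_21 = 0/1400 = 0.00, a_31 = 70/1400 = 0.05
  a_12 = 112/1120 = 0.10, a_22 = 392/1120 = 0.35, a_32 = 448/1120 = 0.40
  a_13 = 198/1320 = 0.15, a_23 = 198/1320 = 0.15, a_33 = 132/1320 = 0.10
I − A =
  [   0.75    -0.10    -0.15]
  [   0.00     0.65    -0.15]
  [  -0.05    -0.40     0.90]
Cofactors of I−A, C_ij = (−1)^(i+j)·(minor ij) (rows/columns in the sector order above):
  C_11 = (0.65)(0.90) − (-0.15)(-0.40) = 0.5250
  C_12 = −[(0.00)(0.90) − (-0.15)(-0.05)] = 0.0075
  C_13 = (0.00)(-0.40) − (0.65)(-0.05) = 0.0325
  C_21 = −[(-0.10)(0.90) − (-0.15)(-0.40)] = 0.1500
  C_22 = (0.75)(0.90) − (-0.15)(-0.05) = 0.6675
  C_23 = −[(0.75)(-0.40) − (-0.10)(-0.05)] = 0.3050
  C_31 = (-0.10)(-0.15) − (-0.15)(0.65) = 0.1125
  C_32 = −[(0.75)(-0.15) − (-0.15)(0.00)] = 0.1125
  C_33 = (0.75)(0.65) − (-0.10)(0.00) = 0.4875
det(I−A) = Σ_j (I−A)_1j·C_1j = (0.75)(0.5250) + (-0.10)(0.0075) + (-0.15)(0.0325) = 0.388125
adj(I−A) = Cᵀ =
  [ 0.5250   0.1500   0.1125]
  [ 0.0075   0.6675   0.1125]
  [ 0.0325   0.3050   0.4875]
(I − A)⁻¹ = adj(I−A) / det(I−A) ≈
  [   1.3527     0.3865     0.2899]
  [   0.0193     1.7198     0.2899]
  [   0.0837     0.7858     1.2560]
The output multiplier for sector j is the column-j sum of the Leontief inverse (I − A)⁻¹ = adj(I−A) / det(I−A).
Column 1 of adj(I−A): (0.5250, 0.0075, 0.0325); det(I−A) = 0.388125.
m_1 = (0.5250 + 0.0075 + 0.0325) / 0.388125 = 0.565 / 0.388125 ≈ 1.456.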